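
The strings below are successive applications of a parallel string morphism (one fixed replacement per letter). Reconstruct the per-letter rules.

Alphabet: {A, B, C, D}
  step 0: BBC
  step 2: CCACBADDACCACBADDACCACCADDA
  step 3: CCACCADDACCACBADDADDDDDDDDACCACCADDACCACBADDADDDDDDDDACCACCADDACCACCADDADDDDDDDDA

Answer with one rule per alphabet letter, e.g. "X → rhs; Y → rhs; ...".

  step 2 ⇒ step 3: CCACBADDACCACBADDACCACCADDA ⇒ CCA·CCA·DDA·CCA·CBA·DDA·DDD·DDD·DDA·CCA·CCA·DDA·CCA·CBA·DDA·DDD·DDD·DDA·CCA·CCA·DDA·CCA·CCA·DDA·DDD·DDD·DDA
    A ↦ DDA
    B ↦ CBA
    C ↦ CCA
    D ↦ DDD

A->DDA, B->CBA, C->CCA, D->DDD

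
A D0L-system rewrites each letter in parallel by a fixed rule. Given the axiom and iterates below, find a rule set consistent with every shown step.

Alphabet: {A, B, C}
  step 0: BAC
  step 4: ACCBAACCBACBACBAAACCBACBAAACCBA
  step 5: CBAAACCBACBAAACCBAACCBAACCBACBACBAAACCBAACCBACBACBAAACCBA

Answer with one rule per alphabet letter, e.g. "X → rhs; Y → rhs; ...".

  step 4 ⇒ step 5: ACCBAACCBACBACBAAACCBACBAAACCBA ⇒ CBA·A·A·C·CBA·CBA·A·A·C·CBA·A·C·CBA·A·C·CBA·CBA·CBA·A·A·C·CBA·A·C·CBA·CBA·CBA·A·A·C·CBA
    A ↦ CBA
    B ↦ C
    C ↦ A

A->CBA, B->C, C->A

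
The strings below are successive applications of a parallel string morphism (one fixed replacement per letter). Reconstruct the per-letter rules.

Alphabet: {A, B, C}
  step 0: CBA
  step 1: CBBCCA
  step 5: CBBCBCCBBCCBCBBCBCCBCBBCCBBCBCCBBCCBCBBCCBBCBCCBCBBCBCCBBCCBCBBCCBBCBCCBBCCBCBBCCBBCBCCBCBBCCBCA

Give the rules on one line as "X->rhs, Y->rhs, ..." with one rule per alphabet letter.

A->CA, B->BC, C->CB

  step 0 ⇒ step 1: CBA ⇒ CB·BC·CA
    A ↦ CA
    B ↦ BC
    C ↦ CB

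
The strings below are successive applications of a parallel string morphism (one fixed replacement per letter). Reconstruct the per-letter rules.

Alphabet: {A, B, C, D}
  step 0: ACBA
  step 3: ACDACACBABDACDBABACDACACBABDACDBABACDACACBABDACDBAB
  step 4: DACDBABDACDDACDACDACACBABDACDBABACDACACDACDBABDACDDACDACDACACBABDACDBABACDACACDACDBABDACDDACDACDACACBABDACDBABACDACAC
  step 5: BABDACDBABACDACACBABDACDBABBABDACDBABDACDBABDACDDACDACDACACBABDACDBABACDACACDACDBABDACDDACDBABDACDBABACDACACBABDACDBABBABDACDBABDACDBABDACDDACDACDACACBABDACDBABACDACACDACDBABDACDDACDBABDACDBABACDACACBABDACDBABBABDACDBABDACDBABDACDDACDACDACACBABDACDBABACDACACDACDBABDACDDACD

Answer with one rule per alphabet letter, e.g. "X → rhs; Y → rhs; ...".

A->DAC, B->AC, C->D, D->BAB

  step 4 ⇒ step 5: DACDBABDACDDACDACDACACBABDACDBABACDACACDACDBABDACDDACDACDACACBABDACDBABACDACACDACDBABDACDDACDACDACACBABDACDBABACDACAC ⇒ BAB·DAC·D·BAB·AC·DAC·AC·BAB·DAC·D·BAB·BAB·DAC·D·BAB·DAC·D·BAB·DAC·D·DAC·D·AC·DAC·AC·BAB·DAC·D·BAB·AC·DAC·AC·DAC·D·BAB·DAC·D·DAC·D·BAB·DAC·D·BAB·AC·DAC·AC·BAB·DAC·D·BAB·BAB·DAC·D·BAB·DAC·D·BAB·DAC·D·DAC·D·AC·DAC·AC·BAB·DAC·D·BAB·AC·DAC·AC·DAC·D·BAB·DAC·D·DAC·D·BAB·DAC·D·BAB·AC·DAC·AC·BAB·DAC·D·BAB·BAB·DAC·D·BAB·DAC·D·BAB·DAC·D·DAC·D·AC·DAC·AC·BAB·DAC·D·BAB·AC·DAC·AC·DAC·D·BAB·DAC·D·DAC·D
    A ↦ DAC
    B ↦ AC
    C ↦ D
    D ↦ BAB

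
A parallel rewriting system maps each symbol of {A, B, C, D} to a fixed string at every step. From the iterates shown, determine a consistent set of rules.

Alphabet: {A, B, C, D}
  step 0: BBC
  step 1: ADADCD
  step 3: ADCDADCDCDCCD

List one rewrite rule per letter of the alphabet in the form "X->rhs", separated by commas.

A->B, B->AD, C->CD, D->C

  step 0 ⇒ step 1: BBC ⇒ AD·AD·CD
    B ↦ AD
    C ↦ CD
    A ↦ B  (constrained at step 1)
    D ↦ C  (constrained at step 1)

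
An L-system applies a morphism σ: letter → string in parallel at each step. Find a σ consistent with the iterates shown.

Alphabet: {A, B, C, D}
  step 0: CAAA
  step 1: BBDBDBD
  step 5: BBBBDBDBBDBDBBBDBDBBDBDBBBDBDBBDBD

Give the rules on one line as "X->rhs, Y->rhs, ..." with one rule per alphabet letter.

A->BD, B->C, C->B, D->AA

  step 0 ⇒ step 1: CAAA ⇒ B·BD·BD·BD
    A ↦ BD
    C ↦ B
    B ↦ C  (constrained at step 1)
    D ↦ AA  (constrained at step 1)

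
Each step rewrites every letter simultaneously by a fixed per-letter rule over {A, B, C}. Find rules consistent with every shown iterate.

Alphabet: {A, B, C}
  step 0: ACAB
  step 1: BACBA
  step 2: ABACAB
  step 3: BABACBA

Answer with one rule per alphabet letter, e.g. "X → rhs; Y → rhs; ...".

A->B, B->A, C->AC

  step 2 ⇒ step 3: ABACAB ⇒ B·A·B·AC·B·A
    A ↦ B
    B ↦ A
    C ↦ AC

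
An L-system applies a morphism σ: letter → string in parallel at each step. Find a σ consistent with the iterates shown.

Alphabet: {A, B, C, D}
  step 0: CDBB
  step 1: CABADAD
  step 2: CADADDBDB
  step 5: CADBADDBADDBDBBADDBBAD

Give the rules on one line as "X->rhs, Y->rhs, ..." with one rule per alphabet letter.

  step 1 ⇒ step 2: CABADAD ⇒ CA·D·AD·D·B·D·B
    A ↦ D
    B ↦ AD
    C ↦ CA
    D ↦ B

A->D, B->AD, C->CA, D->B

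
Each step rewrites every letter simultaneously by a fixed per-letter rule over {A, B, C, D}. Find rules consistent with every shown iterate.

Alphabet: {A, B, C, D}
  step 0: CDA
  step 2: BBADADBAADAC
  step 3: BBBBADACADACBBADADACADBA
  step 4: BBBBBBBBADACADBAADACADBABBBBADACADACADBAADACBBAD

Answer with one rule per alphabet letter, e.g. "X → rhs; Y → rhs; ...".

A->AD, B->BB, C->BA, D->AC

  step 3 ⇒ step 4: BBBBADACADACBBADADACADBA ⇒ BB·BB·BB·BB·AD·AC·AD·BA·AD·AC·AD·BA·BB·BB·AD·AC·AD·AC·AD·BA·AD·AC·BB·AD
    A ↦ AD
    B ↦ BB
    C ↦ BA
    D ↦ AC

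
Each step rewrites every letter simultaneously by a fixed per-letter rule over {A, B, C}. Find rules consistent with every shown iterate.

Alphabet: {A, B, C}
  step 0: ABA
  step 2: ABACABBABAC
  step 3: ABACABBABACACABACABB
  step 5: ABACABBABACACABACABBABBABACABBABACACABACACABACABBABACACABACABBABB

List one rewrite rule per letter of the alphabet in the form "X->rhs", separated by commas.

A->AB, B->AC, C->B

  step 2 ⇒ step 3: ABACABBABAC ⇒ AB·AC·AB·B·AB·AC·AC·AB·AC·AB·B
    A ↦ AB
    B ↦ AC
    C ↦ B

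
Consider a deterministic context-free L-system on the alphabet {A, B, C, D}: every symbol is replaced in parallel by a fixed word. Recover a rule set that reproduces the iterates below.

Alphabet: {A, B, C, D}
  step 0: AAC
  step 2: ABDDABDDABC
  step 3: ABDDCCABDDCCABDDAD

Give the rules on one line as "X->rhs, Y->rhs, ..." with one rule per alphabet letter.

  step 2 ⇒ step 3: ABDDABDDABC ⇒ AB·DD·C·C·AB·DD·C·C·AB·DD·AD
    A ↦ AB
    B ↦ DD
    C ↦ AD
    D ↦ C

A->AB, B->DD, C->AD, D->C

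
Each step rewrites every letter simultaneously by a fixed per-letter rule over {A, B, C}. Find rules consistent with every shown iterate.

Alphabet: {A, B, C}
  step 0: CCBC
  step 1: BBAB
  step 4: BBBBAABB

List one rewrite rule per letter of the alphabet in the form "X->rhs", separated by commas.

  step 0 ⇒ step 1: CCBC ⇒ B·B·A·B
    B ↦ A
    C ↦ B
    A ↦ CC  (constrained at step 1)

A->CC, B->A, C->B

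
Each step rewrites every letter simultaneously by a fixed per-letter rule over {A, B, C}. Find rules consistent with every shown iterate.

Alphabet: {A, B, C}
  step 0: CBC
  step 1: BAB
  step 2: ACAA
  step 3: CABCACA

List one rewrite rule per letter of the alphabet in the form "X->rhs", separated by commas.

A->CA, B->A, C->B

  step 2 ⇒ step 3: ACAA ⇒ CA·B·CA·CA
    A ↦ CA
    C ↦ B
  step 0 ⇒ step 1: CBC ⇒ B·A·B
    B ↦ A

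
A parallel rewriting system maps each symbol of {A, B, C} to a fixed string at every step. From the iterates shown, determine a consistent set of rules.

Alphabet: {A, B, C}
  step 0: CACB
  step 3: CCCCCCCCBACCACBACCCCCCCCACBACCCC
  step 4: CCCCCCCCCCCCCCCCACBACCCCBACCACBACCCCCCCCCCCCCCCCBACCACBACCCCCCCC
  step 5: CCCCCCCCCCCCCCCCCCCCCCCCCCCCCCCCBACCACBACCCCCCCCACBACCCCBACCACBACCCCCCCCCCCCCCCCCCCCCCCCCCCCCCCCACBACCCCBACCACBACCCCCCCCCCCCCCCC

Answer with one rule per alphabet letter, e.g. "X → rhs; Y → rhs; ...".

A->BA, B->AC, C->CC

  step 4 ⇒ step 5: CCCCCCCCCCCCCCCCACBACCCCBACCACBACCCCCCCCCCCCCCCCBACCACBACCCCCCCC ⇒ CC·CC·CC·CC·CC·CC·CC·CC·CC·CC·CC·CC·CC·CC·CC·CC·BA·CC·AC·BA·CC·CC·CC·CC·AC·BA·CC·CC·BA·CC·AC·BA·CC·CC·CC·CC·CC·CC·CC·CC·CC·CC·CC·CC·CC·CC·CC·CC·AC·BA·CC·CC·BA·CC·AC·BA·CC·CC·CC·CC·CC·CC·CC·CC
    A ↦ BA
    B ↦ AC
    C ↦ CC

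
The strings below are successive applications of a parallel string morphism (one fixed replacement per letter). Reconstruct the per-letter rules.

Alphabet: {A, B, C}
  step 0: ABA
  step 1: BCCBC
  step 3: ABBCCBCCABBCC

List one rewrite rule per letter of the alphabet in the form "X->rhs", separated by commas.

A->BC, B->C, C->AB

  step 0 ⇒ step 1: ABA ⇒ BC·C·BC
    A ↦ BC
    B ↦ C
    C ↦ AB  (constrained at step 1)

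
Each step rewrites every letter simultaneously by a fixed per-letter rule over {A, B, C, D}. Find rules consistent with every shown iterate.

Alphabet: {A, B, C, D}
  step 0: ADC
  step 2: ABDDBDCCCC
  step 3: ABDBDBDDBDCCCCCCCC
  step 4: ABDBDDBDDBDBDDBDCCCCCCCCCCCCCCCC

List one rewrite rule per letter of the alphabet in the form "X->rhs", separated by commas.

  step 3 ⇒ step 4: ABDBDBDDBDCCCCCCCC ⇒ AB·D·BD·D·BD·D·BD·BD·D·BD·CC·CC·CC·CC·CC·CC·CC·CC
    A ↦ AB
    B ↦ D
    C ↦ CC
    D ↦ BD

A->AB, B->D, C->CC, D->BD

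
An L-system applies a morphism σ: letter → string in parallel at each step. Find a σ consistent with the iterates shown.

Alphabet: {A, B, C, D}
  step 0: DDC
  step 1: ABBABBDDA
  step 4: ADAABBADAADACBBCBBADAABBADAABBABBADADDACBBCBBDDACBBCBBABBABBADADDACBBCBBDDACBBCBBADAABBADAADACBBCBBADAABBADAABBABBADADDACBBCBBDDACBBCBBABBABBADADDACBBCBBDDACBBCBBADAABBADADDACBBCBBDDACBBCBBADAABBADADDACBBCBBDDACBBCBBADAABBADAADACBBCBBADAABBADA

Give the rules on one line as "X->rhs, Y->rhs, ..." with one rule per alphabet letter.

A->ADA, B->CBB, C->DDA, D->ABB

  step 0 ⇒ step 1: DDC ⇒ ABB·ABB·DDA
    C ↦ DDA
    D ↦ ABB
    A ↦ ADA  (constrained at step 1)
    B ↦ CBB  (constrained at step 1)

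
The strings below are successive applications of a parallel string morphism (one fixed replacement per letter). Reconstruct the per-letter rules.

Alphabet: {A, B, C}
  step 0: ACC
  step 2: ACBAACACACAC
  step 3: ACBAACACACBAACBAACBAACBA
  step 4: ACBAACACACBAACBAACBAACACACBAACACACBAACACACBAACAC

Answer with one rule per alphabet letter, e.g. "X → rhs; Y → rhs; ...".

  step 3 ⇒ step 4: ACBAACACACBAACBAACBAACBA ⇒ AC·BA·AC·AC·AC·BA·AC·BA·AC·BA·AC·AC·AC·BA·AC·AC·AC·BA·AC·AC·AC·BA·AC·AC
    A ↦ AC
    B ↦ AC
    C ↦ BA

A->AC, B->AC, C->BA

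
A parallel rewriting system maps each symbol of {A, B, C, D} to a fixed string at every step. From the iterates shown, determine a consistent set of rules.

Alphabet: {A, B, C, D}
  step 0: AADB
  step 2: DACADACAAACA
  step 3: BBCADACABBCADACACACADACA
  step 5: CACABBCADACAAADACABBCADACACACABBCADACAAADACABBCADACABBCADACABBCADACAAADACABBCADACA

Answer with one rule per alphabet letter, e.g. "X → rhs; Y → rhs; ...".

  step 2 ⇒ step 3: DACADACAAACA ⇒ BB·CA·DA·CA·BB·CA·DA·CA·CA·CA·DA·CA
    A ↦ CA
    C ↦ DA
    D ↦ BB
    B ↦ A  (constrained at step 0)

A->CA, B->A, C->DA, D->BB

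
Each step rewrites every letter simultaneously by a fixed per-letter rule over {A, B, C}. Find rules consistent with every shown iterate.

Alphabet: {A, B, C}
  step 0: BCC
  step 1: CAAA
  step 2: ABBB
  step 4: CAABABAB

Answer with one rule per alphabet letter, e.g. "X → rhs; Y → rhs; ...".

  step 1 ⇒ step 2: CAAA ⇒ A·B·B·B
    A ↦ B
    C ↦ A
  step 0 ⇒ step 1: BCC ⇒ CA·A·A
    B ↦ CA

A->B, B->CA, C->A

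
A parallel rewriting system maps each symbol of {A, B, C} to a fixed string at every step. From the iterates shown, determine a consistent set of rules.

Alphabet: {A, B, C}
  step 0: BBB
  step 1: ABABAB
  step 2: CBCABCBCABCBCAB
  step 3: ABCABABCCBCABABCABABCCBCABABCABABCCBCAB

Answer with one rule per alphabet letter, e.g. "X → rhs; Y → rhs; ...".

A->CBC, B->AB, C->ABC

  step 2 ⇒ step 3: CBCABCBCABCBCAB ⇒ ABC·AB·ABC·CBC·AB·ABC·AB·ABC·CBC·AB·ABC·AB·ABC·CBC·AB
    A ↦ CBC
    B ↦ AB
    C ↦ ABC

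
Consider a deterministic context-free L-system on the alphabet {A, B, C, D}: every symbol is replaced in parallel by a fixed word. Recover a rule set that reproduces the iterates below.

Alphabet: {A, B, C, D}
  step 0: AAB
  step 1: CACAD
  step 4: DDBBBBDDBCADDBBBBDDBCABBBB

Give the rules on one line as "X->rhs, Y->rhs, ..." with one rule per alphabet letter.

A->CA, B->D, C->DB, D->BB

  step 0 ⇒ step 1: AAB ⇒ CA·CA·D
    A ↦ CA
    B ↦ D
    C ↦ DB  (constrained at step 1)
    D ↦ BB  (constrained at step 1)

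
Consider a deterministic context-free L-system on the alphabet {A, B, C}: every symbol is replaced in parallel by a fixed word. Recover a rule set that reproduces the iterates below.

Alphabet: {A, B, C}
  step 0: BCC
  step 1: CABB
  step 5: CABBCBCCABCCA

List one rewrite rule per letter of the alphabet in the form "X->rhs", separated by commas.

A->C, B->CA, C->B

  step 0 ⇒ step 1: BCC ⇒ CA·B·B
    B ↦ CA
    C ↦ B
    A ↦ C  (constrained at step 1)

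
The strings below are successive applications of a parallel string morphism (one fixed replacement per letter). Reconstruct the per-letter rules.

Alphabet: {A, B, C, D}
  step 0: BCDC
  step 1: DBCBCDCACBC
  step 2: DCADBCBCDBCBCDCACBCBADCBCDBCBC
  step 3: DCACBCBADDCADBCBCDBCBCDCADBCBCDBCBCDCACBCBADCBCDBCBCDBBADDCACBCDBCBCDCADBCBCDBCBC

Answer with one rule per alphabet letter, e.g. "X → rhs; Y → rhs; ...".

A->BAD, B->DB, C->CBC, D->DCA

  step 2 ⇒ step 3: DCADBCBCDBCBCDCACBCBADCBCDBCBC ⇒ DCA·CBC·BAD·DCA·DB·CBC·DB·CBC·DCA·DB·CBC·DB·CBC·DCA·CBC·BAD·CBC·DB·CBC·DB·BAD·DCA·CBC·DB·CBC·DCA·DB·CBC·DB·CBC
    A ↦ BAD
    B ↦ DB
    C ↦ CBC
    D ↦ DCA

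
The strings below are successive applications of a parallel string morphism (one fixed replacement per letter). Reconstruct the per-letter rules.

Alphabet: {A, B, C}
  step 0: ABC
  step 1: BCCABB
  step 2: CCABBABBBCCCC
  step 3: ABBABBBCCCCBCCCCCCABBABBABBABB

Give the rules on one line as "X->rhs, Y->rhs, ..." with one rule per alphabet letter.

A->B, B->CC, C->ABB

  step 2 ⇒ step 3: CCABBABBBCCCC ⇒ ABB·ABB·B·CC·CC·B·CC·CC·CC·ABB·ABB·ABB·ABB
    A ↦ B
    B ↦ CC
    C ↦ ABB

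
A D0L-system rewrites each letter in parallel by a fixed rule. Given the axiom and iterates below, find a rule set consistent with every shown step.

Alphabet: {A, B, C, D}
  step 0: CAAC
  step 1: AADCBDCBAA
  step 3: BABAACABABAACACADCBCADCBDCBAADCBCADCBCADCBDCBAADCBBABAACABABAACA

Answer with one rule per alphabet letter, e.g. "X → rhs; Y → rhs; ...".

A->DCB, B->CA, C->AA, D->BAB

  step 0 ⇒ step 1: CAAC ⇒ AA·DCB·DCB·AA
    A ↦ DCB
    C ↦ AA
    B ↦ CA  (constrained at step 1)
    D ↦ BAB  (constrained at step 1)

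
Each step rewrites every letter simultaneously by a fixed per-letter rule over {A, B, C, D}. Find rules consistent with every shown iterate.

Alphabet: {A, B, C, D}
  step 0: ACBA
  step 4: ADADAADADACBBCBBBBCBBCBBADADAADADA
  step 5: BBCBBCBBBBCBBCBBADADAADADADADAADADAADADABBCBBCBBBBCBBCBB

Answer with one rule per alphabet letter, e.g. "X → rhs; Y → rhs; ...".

A->BB, B->DA, C->A, D->C

  step 4 ⇒ step 5: ADADAADADACBBCBBBBCBBCBBADADAADADA ⇒ BB·C·BB·C·BB·BB·C·BB·C·BB·A·DA·DA·A·DA·DA·DA·DA·A·DA·DA·A·DA·DA·BB·C·BB·C·BB·BB·C·BB·C·BB
    A ↦ BB
    B ↦ DA
    C ↦ A
    D ↦ C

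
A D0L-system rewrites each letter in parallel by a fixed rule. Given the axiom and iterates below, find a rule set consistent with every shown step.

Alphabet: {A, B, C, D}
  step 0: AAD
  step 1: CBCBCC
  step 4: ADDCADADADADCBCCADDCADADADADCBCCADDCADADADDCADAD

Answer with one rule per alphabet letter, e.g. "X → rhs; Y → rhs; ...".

A->CB, B->DC, C->AD, D->CC

  step 0 ⇒ step 1: AAD ⇒ CB·CB·CC
    A ↦ CB
    D ↦ CC
    B ↦ DC  (constrained at step 1)
    C ↦ AD  (constrained at step 1)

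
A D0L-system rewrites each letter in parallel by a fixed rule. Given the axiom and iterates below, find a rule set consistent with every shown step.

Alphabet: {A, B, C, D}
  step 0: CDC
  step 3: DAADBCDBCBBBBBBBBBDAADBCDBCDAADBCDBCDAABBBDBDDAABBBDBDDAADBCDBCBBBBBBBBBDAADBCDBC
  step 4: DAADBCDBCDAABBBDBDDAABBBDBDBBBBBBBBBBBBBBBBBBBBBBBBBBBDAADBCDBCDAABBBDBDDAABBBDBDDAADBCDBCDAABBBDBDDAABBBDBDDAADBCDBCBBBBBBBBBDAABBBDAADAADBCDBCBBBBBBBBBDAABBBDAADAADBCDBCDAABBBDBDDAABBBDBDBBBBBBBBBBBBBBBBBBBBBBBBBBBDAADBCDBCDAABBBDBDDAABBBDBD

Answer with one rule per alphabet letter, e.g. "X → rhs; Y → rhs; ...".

A->DBC, B->BBB, C->DBD, D->DAA

  step 3 ⇒ step 4: DAADBCDBCBBBBBBBBBDAADBCDBCDAADBCDBCDAABBBDBDDAABBBDBDDAADBCDBCBBBBBBBBBDAADBCDBC ⇒ DAA·DBC·DBC·DAA·BBB·DBD·DAA·BBB·DBD·BBB·BBB·BBB·BBB·BBB·BBB·BBB·BBB·BBB·DAA·DBC·DBC·DAA·BBB·DBD·DAA·BBB·DBD·DAA·DBC·DBC·DAA·BBB·DBD·DAA·BBB·DBD·DAA·DBC·DBC·BBB·BBB·BBB·DAA·BBB·DAA·DAA·DBC·DBC·BBB·BBB·BBB·DAA·BBB·DAA·DAA·DBC·DBC·DAA·BBB·DBD·DAA·BBB·DBD·BBB·BBB·BBB·BBB·BBB·BBB·BBB·BBB·BBB·DAA·DBC·DBC·DAA·BBB·DBD·DAA·BBB·DBD
    A ↦ DBC
    B ↦ BBB
    C ↦ DBD
    D ↦ DAA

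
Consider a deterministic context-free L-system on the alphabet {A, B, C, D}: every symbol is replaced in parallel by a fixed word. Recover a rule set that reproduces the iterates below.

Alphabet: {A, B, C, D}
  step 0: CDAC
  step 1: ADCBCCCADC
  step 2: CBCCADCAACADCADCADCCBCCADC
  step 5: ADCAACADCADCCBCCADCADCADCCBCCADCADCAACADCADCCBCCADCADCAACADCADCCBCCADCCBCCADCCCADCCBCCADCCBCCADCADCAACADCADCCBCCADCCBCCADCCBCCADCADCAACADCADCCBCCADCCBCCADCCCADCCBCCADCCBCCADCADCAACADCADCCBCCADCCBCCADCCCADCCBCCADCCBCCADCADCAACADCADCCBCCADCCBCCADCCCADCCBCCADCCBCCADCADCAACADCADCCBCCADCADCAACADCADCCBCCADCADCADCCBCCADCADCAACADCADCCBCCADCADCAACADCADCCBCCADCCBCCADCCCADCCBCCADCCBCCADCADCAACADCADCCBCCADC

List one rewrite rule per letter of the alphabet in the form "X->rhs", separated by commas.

A->C, B->AAC, C->ADC, D->BCC

  step 1 ⇒ step 2: ADCBCCCADC ⇒ C·BCC·ADC·AAC·ADC·ADC·ADC·C·BCC·ADC
    A ↦ C
    B ↦ AAC
    C ↦ ADC
    D ↦ BCC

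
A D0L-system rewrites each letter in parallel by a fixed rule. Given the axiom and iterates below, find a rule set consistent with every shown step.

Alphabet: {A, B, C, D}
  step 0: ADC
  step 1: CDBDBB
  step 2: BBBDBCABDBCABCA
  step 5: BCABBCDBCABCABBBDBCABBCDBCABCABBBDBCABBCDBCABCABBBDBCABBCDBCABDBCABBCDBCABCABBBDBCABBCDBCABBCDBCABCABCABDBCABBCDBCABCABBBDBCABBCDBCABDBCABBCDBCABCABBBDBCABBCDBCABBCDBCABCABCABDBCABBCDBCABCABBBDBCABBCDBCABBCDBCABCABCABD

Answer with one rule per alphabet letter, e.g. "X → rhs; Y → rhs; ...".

A->CD, B->BCA, C->BB, D->BD

  step 1 ⇒ step 2: CDBDBB ⇒ BB·BD·BCA·BD·BCA·BCA
    B ↦ BCA
    C ↦ BB
    D ↦ BD
  step 0 ⇒ step 1: ADC ⇒ CD·BD·BB
    A ↦ CD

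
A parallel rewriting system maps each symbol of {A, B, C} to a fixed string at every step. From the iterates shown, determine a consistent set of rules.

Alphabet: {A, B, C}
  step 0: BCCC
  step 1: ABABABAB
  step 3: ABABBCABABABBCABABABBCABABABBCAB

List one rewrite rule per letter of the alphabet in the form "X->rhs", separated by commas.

  step 0 ⇒ step 1: BCCC ⇒ AB·AB·AB·AB
    B ↦ AB
    C ↦ AB
    A ↦ BC  (constrained at step 1)

A->BC, B->AB, C->AB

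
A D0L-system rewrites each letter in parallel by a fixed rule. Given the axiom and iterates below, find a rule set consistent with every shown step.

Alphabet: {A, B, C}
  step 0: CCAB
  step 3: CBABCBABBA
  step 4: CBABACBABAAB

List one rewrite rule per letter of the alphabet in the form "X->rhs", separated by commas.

A->B, B->A, C->CB

  step 3 ⇒ step 4: CBABCBABBA ⇒ CB·A·B·A·CB·A·B·A·A·B
    A ↦ B
    B ↦ A
    C ↦ CB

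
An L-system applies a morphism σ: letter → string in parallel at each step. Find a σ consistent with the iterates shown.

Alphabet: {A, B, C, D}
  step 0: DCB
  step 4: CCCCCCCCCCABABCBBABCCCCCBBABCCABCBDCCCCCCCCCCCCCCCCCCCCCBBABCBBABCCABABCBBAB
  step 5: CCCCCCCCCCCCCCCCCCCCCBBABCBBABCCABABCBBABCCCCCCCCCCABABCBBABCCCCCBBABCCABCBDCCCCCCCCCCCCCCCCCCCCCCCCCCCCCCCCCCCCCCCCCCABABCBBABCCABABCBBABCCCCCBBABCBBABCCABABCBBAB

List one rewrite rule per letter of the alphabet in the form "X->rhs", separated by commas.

A->CBB, B->AB, C->CC, D->CBD

  step 4 ⇒ step 5: CCCCCCCCCCABABCBBABCCCCCBBABCCABCBDCCCCCCCCCCCCCCCCCCCCCBBABCBBABCCABABCBBAB ⇒ CC·CC·CC·CC·CC·CC·CC·CC·CC·CC·CBB·AB·CBB·AB·CC·AB·AB·CBB·AB·CC·CC·CC·CC·CC·AB·AB·CBB·AB·CC·CC·CBB·AB·CC·AB·CBD·CC·CC·CC·CC·CC·CC·CC·CC·CC·CC·CC·CC·CC·CC·CC·CC·CC·CC·CC·CC·CC·AB·AB·CBB·AB·CC·AB·AB·CBB·AB·CC·CC·CBB·AB·CBB·AB·CC·AB·AB·CBB·AB
    A ↦ CBB
    B ↦ AB
    C ↦ CC
    D ↦ CBD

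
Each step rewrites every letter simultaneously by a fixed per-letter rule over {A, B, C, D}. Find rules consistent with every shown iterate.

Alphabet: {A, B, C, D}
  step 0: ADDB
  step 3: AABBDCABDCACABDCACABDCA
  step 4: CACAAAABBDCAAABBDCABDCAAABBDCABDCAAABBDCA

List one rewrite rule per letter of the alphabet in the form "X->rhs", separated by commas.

  step 3 ⇒ step 4: AABBDCABDCACABDCACABDCA ⇒ CA·CA·A·A·AB·BD·CA·A·AB·BD·CA·BD·CA·A·AB·BD·CA·BD·CA·A·AB·BD·CA
    A ↦ CA
    B ↦ A
    C ↦ BD
    D ↦ AB

A->CA, B->A, C->BD, D->AB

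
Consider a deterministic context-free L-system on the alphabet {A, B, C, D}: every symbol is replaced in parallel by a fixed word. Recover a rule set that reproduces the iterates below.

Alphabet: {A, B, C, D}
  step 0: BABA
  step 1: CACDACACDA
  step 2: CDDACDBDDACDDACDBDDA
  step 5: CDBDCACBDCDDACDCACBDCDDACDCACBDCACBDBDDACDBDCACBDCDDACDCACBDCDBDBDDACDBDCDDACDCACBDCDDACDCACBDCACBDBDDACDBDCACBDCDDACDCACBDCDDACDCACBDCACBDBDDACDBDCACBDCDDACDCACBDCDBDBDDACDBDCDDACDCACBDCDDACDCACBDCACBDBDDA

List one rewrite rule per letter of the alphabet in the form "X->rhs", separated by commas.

  step 1 ⇒ step 2: CACDACACDA ⇒ CD·DA·CD·BD·DA·CD·DA·CD·BD·DA
    A ↦ DA
    C ↦ CD
    D ↦ BD
  step 0 ⇒ step 1: BABA ⇒ CAC·DA·CAC·DA
    B ↦ CAC

A->DA, B->CAC, C->CD, D->BD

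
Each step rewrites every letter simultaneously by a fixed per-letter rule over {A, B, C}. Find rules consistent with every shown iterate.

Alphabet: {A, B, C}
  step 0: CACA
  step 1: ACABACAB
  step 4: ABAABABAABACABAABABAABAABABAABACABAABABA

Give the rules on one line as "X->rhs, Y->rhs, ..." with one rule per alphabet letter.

  step 0 ⇒ step 1: CACA ⇒ AC·AB·AC·AB
    A ↦ AB
    C ↦ AC
    B ↦ A  (constrained at step 1)

A->AB, B->A, C->AC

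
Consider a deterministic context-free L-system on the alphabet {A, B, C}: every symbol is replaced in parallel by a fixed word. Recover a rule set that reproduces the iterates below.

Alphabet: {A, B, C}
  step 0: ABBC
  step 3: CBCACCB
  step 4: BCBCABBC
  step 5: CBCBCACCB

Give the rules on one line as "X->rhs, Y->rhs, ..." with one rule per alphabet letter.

A->CA, B->C, C->B

  step 4 ⇒ step 5: BCBCABBC ⇒ C·B·C·B·CA·C·C·B
    A ↦ CA
    B ↦ C
    C ↦ B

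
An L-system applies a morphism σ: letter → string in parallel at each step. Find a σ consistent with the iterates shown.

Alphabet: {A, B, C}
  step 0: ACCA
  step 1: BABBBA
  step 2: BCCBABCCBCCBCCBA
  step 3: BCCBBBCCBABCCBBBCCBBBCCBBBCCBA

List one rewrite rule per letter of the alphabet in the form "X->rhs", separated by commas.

A->BA, B->BCC, C->B

  step 2 ⇒ step 3: BCCBABCCBCCBCCBA ⇒ BCC·B·B·BCC·BA·BCC·B·B·BCC·B·B·BCC·B·B·BCC·BA
    A ↦ BA
    B ↦ BCC
    C ↦ B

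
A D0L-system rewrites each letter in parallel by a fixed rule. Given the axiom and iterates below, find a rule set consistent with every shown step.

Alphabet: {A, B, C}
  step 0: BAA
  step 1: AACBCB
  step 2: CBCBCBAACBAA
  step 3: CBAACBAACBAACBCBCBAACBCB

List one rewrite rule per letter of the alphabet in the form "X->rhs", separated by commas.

A->CB, B->AA, C->CB

  step 2 ⇒ step 3: CBCBCBAACBAA ⇒ CB·AA·CB·AA·CB·AA·CB·CB·CB·AA·CB·CB
    A ↦ CB
    B ↦ AA
    C ↦ CB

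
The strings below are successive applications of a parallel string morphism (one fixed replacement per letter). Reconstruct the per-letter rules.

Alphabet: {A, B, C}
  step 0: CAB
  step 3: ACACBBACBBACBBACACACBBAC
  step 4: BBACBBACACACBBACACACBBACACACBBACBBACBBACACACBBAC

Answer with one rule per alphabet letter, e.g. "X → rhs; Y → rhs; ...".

  step 3 ⇒ step 4: ACACBBACBBACBBACACACBBAC ⇒ BB·AC·BB·AC·AC·AC·BB·AC·AC·AC·BB·AC·AC·AC·BB·AC·BB·AC·BB·AC·AC·AC·BB·AC
    A ↦ BB
    B ↦ AC
    C ↦ AC

A->BB, B->AC, C->AC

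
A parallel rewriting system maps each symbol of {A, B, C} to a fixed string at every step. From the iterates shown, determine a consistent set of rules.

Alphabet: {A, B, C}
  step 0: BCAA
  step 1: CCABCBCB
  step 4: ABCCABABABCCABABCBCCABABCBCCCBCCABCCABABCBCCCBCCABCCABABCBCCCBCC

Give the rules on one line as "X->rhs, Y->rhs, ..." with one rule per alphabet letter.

A->CB, B->CC, C->AB

  step 0 ⇒ step 1: BCAA ⇒ CC·AB·CB·CB
    A ↦ CB
    B ↦ CC
    C ↦ AB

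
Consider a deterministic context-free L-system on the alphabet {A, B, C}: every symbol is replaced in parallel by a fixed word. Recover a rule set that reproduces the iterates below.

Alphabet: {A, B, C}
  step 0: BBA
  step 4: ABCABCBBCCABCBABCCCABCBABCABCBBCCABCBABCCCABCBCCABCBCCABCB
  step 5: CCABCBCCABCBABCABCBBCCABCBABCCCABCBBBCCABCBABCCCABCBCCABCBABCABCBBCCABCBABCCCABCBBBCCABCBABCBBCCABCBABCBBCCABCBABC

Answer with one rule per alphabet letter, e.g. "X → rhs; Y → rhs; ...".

  step 4 ⇒ step 5: ABCABCBBCCABCBABCCCABCBABCABCBBCCABCBABCCCABCBCCABCBCCABCB ⇒ CC·ABC·B·CC·ABC·B·ABC·ABC·B·B·CC·ABC·B·ABC·CC·ABC·B·B·B·CC·ABC·B·ABC·CC·ABC·B·CC·ABC·B·ABC·ABC·B·B·CC·ABC·B·ABC·CC·ABC·B·B·B·CC·ABC·B·ABC·B·B·CC·ABC·B·ABC·B·B·CC·ABC·B·ABC
    A ↦ CC
    B ↦ ABC
    C ↦ B

A->CC, B->ABC, C->B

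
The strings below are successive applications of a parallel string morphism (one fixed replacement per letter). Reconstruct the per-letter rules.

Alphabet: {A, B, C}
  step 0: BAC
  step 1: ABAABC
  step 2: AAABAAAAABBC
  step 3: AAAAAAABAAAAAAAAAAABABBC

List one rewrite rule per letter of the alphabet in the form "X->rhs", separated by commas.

  step 2 ⇒ step 3: AAABAAAAABBC ⇒ AA·AA·AA·AB·AA·AA·AA·AA·AA·AB·AB·BC
    A ↦ AA
    B ↦ AB
    C ↦ BC

A->AA, B->AB, C->BC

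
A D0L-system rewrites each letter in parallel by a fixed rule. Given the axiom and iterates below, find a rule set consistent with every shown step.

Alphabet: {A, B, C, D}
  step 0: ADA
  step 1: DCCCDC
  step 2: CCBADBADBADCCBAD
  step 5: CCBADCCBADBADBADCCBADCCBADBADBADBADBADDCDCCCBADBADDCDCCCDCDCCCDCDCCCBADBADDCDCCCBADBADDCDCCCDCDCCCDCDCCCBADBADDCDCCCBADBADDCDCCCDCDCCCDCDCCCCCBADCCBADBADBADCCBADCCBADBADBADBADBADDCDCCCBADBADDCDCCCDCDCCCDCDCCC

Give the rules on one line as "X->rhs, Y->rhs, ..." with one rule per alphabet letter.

  step 1 ⇒ step 2: DCCCDC ⇒ CC·BAD·BAD·BAD·CC·BAD
    C ↦ BAD
    D ↦ CC
  step 0 ⇒ step 1: ADA ⇒ DC·CC·DC
    A ↦ DC
    B ↦ DC  (constrained at step 2)

A->DC, B->DC, C->BAD, D->CC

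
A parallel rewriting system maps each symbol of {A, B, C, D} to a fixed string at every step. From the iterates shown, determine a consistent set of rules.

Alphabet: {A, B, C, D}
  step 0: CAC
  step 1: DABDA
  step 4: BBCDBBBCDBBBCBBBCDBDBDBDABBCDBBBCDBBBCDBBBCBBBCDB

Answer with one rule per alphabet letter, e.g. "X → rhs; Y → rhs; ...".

A->B, B->DB, C->DA, D->BBC

  step 0 ⇒ step 1: CAC ⇒ DA·B·DA
    A ↦ B
    C ↦ DA
    B ↦ DB  (constrained at step 1)
    D ↦ BBC  (constrained at step 1)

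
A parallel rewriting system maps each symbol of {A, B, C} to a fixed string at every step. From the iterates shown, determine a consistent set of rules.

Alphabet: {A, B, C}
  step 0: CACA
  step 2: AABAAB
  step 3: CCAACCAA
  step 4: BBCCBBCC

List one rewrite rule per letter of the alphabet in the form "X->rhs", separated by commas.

A->C, B->AA, C->B

  step 3 ⇒ step 4: CCAACCAA ⇒ B·B·C·C·B·B·C·C
    A ↦ C
    C ↦ B
  step 2 ⇒ step 3: AABAAB ⇒ C·C·AA·C·C·AA
    B ↦ AA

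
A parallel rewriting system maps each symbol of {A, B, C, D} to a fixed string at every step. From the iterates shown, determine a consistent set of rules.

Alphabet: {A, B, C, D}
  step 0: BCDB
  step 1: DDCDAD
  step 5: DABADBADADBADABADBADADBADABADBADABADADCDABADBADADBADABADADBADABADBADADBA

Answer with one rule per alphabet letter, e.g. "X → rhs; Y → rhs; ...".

A->BA, B->D, C->DC, D->DA

  step 0 ⇒ step 1: BCDB ⇒ D·DC·DA·D
    B ↦ D
    C ↦ DC
    D ↦ DA
    A ↦ BA  (constrained at step 1)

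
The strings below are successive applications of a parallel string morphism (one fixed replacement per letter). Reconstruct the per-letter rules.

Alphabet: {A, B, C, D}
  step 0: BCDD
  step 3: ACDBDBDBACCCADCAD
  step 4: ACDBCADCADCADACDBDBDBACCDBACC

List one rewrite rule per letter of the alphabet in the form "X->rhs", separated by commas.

A->AC, B->AD, C->DB, D->C

  step 3 ⇒ step 4: ACDBDBDBACCCADCAD ⇒ AC·DB·C·AD·C·AD·C·AD·AC·DB·DB·DB·AC·C·DB·AC·C
    A ↦ AC
    B ↦ AD
    C ↦ DB
    D ↦ C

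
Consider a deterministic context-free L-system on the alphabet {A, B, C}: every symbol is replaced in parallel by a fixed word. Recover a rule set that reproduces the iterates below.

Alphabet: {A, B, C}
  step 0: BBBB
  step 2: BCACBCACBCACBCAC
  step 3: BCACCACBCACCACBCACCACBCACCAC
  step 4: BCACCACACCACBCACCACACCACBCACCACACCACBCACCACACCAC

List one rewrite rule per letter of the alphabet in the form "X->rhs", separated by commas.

A->C, B->BC, C->AC

  step 3 ⇒ step 4: BCACCACBCACCACBCACCACBCACCAC ⇒ BC·AC·C·AC·AC·C·AC·BC·AC·C·AC·AC·C·AC·BC·AC·C·AC·AC·C·AC·BC·AC·C·AC·AC·C·AC
    A ↦ C
    B ↦ BC
    C ↦ AC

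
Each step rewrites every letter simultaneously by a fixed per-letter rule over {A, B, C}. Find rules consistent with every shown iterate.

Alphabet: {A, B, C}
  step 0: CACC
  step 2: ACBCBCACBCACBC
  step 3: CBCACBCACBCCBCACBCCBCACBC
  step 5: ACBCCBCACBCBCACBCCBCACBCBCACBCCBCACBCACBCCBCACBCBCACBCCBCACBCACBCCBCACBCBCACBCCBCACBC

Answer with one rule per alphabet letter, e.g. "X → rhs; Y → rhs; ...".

  step 2 ⇒ step 3: ACBCBCACBCACBC ⇒ C·BC·AC·BC·AC·BC·C·BC·AC·BC·C·BC·AC·BC
    A ↦ C
    B ↦ AC
    C ↦ BC

A->C, B->AC, C->BC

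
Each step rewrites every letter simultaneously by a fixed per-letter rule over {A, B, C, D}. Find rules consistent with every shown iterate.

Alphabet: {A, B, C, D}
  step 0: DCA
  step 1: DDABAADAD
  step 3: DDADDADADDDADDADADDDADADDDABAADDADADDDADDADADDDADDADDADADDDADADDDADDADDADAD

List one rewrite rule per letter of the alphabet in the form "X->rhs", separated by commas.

A->DAD, B->C, C->BAA, D->DDA

  step 0 ⇒ step 1: DCA ⇒ DDA·BAA·DAD
    A ↦ DAD
    C ↦ BAA
    D ↦ DDA
    B ↦ C  (constrained at step 1)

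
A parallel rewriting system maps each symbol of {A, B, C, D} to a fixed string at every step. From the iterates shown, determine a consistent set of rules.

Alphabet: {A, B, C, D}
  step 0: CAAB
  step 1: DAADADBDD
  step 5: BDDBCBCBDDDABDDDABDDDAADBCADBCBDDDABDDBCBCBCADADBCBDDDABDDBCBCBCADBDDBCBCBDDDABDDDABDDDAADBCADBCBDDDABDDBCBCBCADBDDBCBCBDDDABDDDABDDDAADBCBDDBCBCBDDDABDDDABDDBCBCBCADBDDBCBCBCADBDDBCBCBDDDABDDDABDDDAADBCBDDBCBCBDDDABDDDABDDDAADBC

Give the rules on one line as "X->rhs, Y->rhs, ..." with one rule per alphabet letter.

  step 0 ⇒ step 1: CAAB ⇒ DA·AD·AD·BDD
    A ↦ AD
    B ↦ BDD
    C ↦ DA
    D ↦ BC  (constrained at step 1)

A->AD, B->BDD, C->DA, D->BC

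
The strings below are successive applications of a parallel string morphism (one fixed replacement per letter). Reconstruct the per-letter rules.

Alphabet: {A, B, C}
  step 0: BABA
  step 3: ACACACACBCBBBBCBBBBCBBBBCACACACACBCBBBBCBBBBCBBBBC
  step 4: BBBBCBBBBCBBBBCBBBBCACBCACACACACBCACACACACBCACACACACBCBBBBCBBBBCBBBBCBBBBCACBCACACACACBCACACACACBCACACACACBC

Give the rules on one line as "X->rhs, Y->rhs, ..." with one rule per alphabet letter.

  step 3 ⇒ step 4: ACACACACBCBBBBCBBBBCBBBBCACACACACBCBBBBCBBBBCBBBBC ⇒ BBB·BC·BBB·BC·BBB·BC·BBB·BC·AC·BC·AC·AC·AC·AC·BC·AC·AC·AC·AC·BC·AC·AC·AC·AC·BC·BBB·BC·BBB·BC·BBB·BC·BBB·BC·AC·BC·AC·AC·AC·AC·BC·AC·AC·AC·AC·BC·AC·AC·AC·AC·BC
    A ↦ BBB
    B ↦ AC
    C ↦ BC

A->BBB, B->AC, C->BC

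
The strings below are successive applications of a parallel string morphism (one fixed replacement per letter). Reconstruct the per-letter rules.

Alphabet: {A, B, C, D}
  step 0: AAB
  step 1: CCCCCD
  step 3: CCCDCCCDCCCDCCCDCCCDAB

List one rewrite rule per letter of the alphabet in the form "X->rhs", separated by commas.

A->CC, B->CD, C->AB, D->C

  step 0 ⇒ step 1: AAB ⇒ CC·CC·CD
    A ↦ CC
    B ↦ CD
    C ↦ AB  (constrained at step 1)
    D ↦ C  (constrained at step 1)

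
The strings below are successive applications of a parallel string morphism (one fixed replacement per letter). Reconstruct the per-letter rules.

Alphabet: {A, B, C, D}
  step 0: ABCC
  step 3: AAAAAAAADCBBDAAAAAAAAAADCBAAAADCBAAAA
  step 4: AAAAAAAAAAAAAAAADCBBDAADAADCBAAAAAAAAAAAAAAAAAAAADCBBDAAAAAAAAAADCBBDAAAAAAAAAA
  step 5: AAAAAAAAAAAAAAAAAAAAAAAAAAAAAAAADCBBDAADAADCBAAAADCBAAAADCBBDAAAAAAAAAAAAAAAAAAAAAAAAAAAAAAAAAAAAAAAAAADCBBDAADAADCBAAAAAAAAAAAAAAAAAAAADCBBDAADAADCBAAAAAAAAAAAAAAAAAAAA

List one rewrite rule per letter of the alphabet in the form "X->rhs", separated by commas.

  step 4 ⇒ step 5: AAAAAAAAAAAAAAAADCBBDAADAADCBAAAAAAAAAAAAAAAAAAAADCBBDAAAAAAAAAADCBBDAAAAAAAAAA ⇒ AA·AA·AA·AA·AA·AA·AA·AA·AA·AA·AA·AA·AA·AA·AA·AA·DCB·B·DAA·DAA·DCB·AA·AA·DCB·AA·AA·DCB·B·DAA·AA·AA·AA·AA·AA·AA·AA·AA·AA·AA·AA·AA·AA·AA·AA·AA·AA·AA·AA·AA·DCB·B·DAA·DAA·DCB·AA·AA·AA·AA·AA·AA·AA·AA·AA·AA·DCB·B·DAA·DAA·DCB·AA·AA·AA·AA·AA·AA·AA·AA·AA·AA
    A ↦ AA
    B ↦ DAA
    C ↦ B
    D ↦ DCB

A->AA, B->DAA, C->B, D->DCB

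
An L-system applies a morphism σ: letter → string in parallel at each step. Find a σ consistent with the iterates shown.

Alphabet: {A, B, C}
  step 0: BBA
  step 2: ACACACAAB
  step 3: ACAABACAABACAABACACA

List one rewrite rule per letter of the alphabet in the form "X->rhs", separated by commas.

  step 2 ⇒ step 3: ACACACAAB ⇒ AC·AAB·AC·AAB·AC·AAB·AC·AC·A
    A ↦ AC
    B ↦ A
    C ↦ AAB

A->AC, B->A, C->AAB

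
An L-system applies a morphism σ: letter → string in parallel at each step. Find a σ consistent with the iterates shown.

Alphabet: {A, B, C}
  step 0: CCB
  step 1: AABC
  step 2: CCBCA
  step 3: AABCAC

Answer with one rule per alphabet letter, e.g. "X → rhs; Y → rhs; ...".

  step 2 ⇒ step 3: CCBCA ⇒ A·A·BC·A·C
    A ↦ C
    B ↦ BC
    C ↦ A

A->C, B->BC, C->A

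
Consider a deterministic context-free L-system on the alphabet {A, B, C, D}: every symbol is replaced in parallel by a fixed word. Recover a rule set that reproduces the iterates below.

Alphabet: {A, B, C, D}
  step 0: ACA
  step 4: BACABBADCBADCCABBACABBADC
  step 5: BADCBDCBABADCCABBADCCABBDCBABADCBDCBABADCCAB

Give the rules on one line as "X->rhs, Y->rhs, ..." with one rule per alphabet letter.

A->DC, B->BA, C->B, D->CA

  step 4 ⇒ step 5: BACABBADCBADCCABBACABBADC ⇒ BA·DC·B·DC·BA·BA·DC·CA·B·BA·DC·CA·B·B·DC·BA·BA·DC·B·DC·BA·BA·DC·CA·B
    A ↦ DC
    B ↦ BA
    C ↦ B
    D ↦ CA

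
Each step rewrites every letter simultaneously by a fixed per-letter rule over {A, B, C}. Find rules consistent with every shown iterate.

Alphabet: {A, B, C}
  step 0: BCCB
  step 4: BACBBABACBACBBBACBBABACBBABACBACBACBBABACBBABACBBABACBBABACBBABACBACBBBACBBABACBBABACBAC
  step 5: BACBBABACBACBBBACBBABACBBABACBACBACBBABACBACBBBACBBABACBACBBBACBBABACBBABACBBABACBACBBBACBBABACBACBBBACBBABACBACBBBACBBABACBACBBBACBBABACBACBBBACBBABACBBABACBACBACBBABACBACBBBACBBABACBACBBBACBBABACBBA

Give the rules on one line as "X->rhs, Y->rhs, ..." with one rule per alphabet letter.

A->BB, B->BAC, C->A

  step 4 ⇒ step 5: BACBBABACBACBBBACBBABACBBABACBACBACBBABACBBABACBBABACBBABACBBABACBACBBBACBBABACBBABACBAC ⇒ BAC·BB·A·BAC·BAC·BB·BAC·BB·A·BAC·BB·A·BAC·BAC·BAC·BB·A·BAC·BAC·BB·BAC·BB·A·BAC·BAC·BB·BAC·BB·A·BAC·BB·A·BAC·BB·A·BAC·BAC·BB·BAC·BB·A·BAC·BAC·BB·BAC·BB·A·BAC·BAC·BB·BAC·BB·A·BAC·BAC·BB·BAC·BB·A·BAC·BAC·BB·BAC·BB·A·BAC·BB·A·BAC·BAC·BAC·BB·A·BAC·BAC·BB·BAC·BB·A·BAC·BAC·BB·BAC·BB·A·BAC·BB·A
    A ↦ BB
    B ↦ BAC
    C ↦ A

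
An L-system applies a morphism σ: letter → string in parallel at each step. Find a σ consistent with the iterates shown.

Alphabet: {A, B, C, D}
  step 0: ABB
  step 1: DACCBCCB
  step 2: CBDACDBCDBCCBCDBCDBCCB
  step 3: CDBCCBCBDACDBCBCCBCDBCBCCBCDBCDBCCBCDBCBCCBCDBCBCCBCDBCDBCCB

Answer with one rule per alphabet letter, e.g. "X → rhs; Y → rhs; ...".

A->DA, B->CCB, C->CDB, D->CB

  step 2 ⇒ step 3: CBDACDBCDBCCBCDBCDBCCB ⇒ CDB·CCB·CB·DA·CDB·CB·CCB·CDB·CB·CCB·CDB·CDB·CCB·CDB·CB·CCB·CDB·CB·CCB·CDB·CDB·CCB
    A ↦ DA
    B ↦ CCB
    C ↦ CDB
    D ↦ CB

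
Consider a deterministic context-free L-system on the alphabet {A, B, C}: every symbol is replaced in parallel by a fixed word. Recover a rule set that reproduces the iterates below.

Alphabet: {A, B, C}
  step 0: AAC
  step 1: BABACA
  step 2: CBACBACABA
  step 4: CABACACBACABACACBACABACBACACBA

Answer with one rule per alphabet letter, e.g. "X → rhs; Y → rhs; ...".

A->BA, B->C, C->CA

  step 1 ⇒ step 2: BABACA ⇒ C·BA·C·BA·CA·BA
    A ↦ BA
    B ↦ C
    C ↦ CA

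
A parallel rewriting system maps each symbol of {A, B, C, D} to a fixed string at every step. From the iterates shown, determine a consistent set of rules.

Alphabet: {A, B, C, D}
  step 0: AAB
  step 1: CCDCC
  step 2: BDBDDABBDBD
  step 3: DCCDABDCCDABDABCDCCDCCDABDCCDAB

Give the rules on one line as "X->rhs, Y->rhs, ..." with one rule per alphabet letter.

A->C, B->DCC, C->BD, D->DAB

  step 2 ⇒ step 3: BDBDDABBDBD ⇒ DCC·DAB·DCC·DAB·DAB·C·DCC·DCC·DAB·DCC·DAB
    A ↦ C
    B ↦ DCC
    D ↦ DAB
  step 1 ⇒ step 2: CCDCC ⇒ BD·BD·DAB·BD·BD
    C ↦ BD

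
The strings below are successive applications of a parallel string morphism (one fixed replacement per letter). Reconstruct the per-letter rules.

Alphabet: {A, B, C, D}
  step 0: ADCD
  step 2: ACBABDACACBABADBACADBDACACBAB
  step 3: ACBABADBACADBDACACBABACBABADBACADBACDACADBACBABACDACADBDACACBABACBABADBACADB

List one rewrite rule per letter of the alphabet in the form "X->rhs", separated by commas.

  step 2 ⇒ step 3: ACBABDACACBABADBACADBDACACBAB ⇒ AC·BAB·ADB·AC·ADB·DAC·AC·BAB·AC·BAB·ADB·AC·ADB·AC·DAC·ADB·AC·BAB·AC·DAC·ADB·DAC·AC·BAB·AC·BAB·ADB·AC·ADB
    A ↦ AC
    B ↦ ADB
    C ↦ BAB
    D ↦ DAC

A->AC, B->ADB, C->BAB, D->DAC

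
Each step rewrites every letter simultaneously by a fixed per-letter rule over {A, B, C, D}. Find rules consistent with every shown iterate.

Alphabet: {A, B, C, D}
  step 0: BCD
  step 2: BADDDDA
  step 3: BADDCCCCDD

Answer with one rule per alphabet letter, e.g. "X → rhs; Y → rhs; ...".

A->DD, B->BA, C->A, D->C

  step 2 ⇒ step 3: BADDDDA ⇒ BA·DD·C·C·C·C·DD
    A ↦ DD
    B ↦ BA
    D ↦ C
    C ↦ A  (constrained at step 0)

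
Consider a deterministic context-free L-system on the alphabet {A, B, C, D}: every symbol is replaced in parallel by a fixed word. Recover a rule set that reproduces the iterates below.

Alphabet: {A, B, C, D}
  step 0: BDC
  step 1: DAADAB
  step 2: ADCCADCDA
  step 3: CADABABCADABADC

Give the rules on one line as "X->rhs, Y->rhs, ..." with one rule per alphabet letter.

  step 2 ⇒ step 3: ADCCADCDA ⇒ C·AD·AB·AB·C·AD·AB·AD·C
    A ↦ C
    C ↦ AB
    D ↦ AD
  step 0 ⇒ step 1: BDC ⇒ DA·AD·AB
    B ↦ DA

A->C, B->DA, C->AB, D->AD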